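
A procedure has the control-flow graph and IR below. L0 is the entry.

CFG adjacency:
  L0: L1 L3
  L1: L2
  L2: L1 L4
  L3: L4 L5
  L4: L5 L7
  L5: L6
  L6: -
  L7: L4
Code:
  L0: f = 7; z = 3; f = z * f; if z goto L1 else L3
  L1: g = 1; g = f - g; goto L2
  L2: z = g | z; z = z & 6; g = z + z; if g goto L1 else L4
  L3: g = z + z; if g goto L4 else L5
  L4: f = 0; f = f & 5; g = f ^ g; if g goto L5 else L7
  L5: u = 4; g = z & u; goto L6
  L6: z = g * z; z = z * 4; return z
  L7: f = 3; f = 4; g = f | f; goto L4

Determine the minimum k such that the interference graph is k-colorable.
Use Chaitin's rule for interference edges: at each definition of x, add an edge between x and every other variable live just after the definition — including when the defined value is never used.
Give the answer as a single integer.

Answer: 3

Working:
Block summaries:
  L0: {f,z} / ∅
  L1: {g} / {f}
  L2: {g,z} / {g,z}
  L3: {g} / {z}
  L4: {f,g} / {g}
  L5: {g,u} / {z}
  L6: {z} / {g,z}
  L7: {f,g} / ∅

Live sets:
  L0 li=∅ lo={f,z}
  L1 li={f,z} lo={f,g,z}
  L2 li={f,g,z} lo={f,g,z}
  L3 li={z} lo={g,z}
  L4 li={g,z} lo={z}
  L5 li={z} lo={g,z}
  L6 li={g,z} lo=∅
  L7 li={z} lo={g,z}

Interfere edges:
  f: {g,z}
  g: {f,z}
  u: {z}
  z: {f,g,u}

Registers:
  lower bound: {f,g,z} mutually conflict ⇒ χ ≥ 3
  assign f→R1 g→R2 u→R1 z→R0 — no edge inside a register ⇒ χ ≤ 3
  χ = 3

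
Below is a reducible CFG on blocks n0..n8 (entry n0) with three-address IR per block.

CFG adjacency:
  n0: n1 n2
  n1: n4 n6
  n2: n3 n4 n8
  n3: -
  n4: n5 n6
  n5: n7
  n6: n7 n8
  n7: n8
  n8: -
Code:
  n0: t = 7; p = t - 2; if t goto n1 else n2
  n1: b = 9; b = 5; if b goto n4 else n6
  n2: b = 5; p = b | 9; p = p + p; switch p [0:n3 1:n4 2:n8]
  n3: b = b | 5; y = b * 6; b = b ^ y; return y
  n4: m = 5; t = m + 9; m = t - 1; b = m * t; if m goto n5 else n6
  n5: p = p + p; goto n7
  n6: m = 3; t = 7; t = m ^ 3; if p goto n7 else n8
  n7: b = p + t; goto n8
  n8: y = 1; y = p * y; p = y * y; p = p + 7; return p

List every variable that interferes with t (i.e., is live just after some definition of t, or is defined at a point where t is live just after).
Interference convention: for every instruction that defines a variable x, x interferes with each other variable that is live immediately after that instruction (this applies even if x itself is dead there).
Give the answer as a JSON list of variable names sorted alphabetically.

Block summaries:
  n0 def {p,t} use ∅
  n1 def {b} use ∅
  n2 def {b,p} use ∅
  n3 def {b,y} use {b}
  n4 def {b,m,t} use ∅
  n5 def {p} use {p}
  n6 def {m,t} use {p}
  n7 def {b} use {p,t}
  n8 def {p,y} use {p}

Liveness:
  n0 li=∅ lo={p}
  n1 li={p} lo={p}
  n2 li=∅ lo={b,p}
  n3 li={b} lo=∅
  n4 li={p} lo={p,t}
  n5 li={p,t} lo={p,t}
  n6 li={p} lo={p,t}
  n7 li={p,t} lo={p}
  n8 li={p} lo=∅

Interfere edges:
  b — {m,p,t,y}
  m — {b,p,t}
  p — {b,m,t,y}
  t — {b,m,p}
  y — {b,p}

N(t) = ["b", "m", "p"]

Answer: ["b", "m", "p"]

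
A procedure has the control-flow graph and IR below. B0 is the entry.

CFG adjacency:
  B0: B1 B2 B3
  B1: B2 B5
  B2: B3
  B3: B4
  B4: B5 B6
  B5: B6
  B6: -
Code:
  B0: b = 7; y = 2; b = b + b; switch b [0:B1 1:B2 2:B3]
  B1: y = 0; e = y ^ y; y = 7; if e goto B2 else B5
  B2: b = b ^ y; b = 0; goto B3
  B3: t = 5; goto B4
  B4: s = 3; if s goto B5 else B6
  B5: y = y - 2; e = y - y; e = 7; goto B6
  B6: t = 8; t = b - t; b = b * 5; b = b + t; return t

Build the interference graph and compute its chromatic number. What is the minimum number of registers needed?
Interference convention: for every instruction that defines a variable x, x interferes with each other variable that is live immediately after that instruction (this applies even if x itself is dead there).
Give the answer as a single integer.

Answer: 3

Derivation:
Per-block:
  B0: def={b,y} ue=∅
  B1: def={e,y} ue=∅
  B2: def={b} ue={b,y}
  B3: def={t} ue=∅
  B4: def={s} ue=∅
  B5: def={e,y} ue={y}
  B6: def={b,t} ue={b}

Live sets:
  B0 li=∅ lo={b,y}
  B1 li={b} lo={b,y}
  B2 li={b,y} lo={b,y}
  B3 li={b,y} lo={b,y}
  B4 li={b,y} lo={b,y}
  B5 li={b,y} lo={b}
  B6 li={b} lo=∅

Interference:
  b — {e,s,t,y}
  e — {b,y}
  s — {b,y}
  t — {b,y}
  y — {b,e,s,t}

Chromatic number:
  {b,e,y} pairwise interfere (3-clique) ⇒ χ ≥ 3
  assign b→r0 e→r2 s→r2 t→r2 y→r1 — no edge inside a register ⇒ χ ≤ 3
  χ = 3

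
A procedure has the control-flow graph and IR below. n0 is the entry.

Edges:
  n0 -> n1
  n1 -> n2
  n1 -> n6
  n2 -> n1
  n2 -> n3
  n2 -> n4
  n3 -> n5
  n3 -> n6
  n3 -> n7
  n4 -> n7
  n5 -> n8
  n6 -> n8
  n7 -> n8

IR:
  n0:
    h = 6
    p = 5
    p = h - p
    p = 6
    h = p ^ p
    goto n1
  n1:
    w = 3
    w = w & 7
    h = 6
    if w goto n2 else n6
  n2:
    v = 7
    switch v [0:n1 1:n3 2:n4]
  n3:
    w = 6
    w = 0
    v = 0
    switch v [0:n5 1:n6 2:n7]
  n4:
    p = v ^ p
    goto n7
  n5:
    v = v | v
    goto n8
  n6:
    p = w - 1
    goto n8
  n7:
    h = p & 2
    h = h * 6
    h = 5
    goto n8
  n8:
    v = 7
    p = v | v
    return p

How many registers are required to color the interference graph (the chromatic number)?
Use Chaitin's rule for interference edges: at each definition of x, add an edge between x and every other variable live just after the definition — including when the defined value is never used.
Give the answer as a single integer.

Block summaries:
  n0 def {h,p} use ∅
  n1 def {h,w} use ∅
  n2 def {v} use ∅
  n3 def {v,w} use ∅
  n4 def {p} use {p,v}
  n5 def {v} use {v}
  n6 def {p} use {w}
  n7 def {h} use {p}
  n8 def {p,v} use ∅

Backward fixpoint:
  n0 li=∅ lo={p}
  n1 li={p} lo={p,w}
  n2 li={p} lo={p,v}
  n3 li={p} lo={p,v,w}
  n4 li={p,v} lo={p}
  n5 li={v} lo=∅
  n6 li={w} lo=∅
  n7 li={p} lo=∅
  n8 li=∅ lo=∅

Interfere edges:
  h: {p,w}
  p: {h,v,w}
  v: {p,w}
  w: {h,p,v}

Colouring:
  {h,p,w} pairwise interfere (3-clique) ⇒ χ ≥ 3
  assign h→c2 p→c0 v→c2 w→c1 — no edge inside a register ⇒ χ ≤ 3
  χ = 3

Answer: 3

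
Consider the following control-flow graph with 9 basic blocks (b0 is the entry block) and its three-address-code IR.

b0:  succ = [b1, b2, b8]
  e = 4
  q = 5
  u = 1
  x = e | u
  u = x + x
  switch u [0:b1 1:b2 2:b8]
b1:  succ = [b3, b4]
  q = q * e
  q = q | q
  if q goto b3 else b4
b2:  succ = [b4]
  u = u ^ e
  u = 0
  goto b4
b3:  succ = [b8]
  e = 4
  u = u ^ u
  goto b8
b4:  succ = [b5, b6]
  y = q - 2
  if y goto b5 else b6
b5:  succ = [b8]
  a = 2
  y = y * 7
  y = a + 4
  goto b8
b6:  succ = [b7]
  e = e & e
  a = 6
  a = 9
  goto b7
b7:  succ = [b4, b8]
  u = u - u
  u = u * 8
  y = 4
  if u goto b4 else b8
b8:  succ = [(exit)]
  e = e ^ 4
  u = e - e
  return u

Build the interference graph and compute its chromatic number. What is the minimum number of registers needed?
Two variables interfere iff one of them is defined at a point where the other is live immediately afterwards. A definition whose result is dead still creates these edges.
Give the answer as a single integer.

Answer: 5

Derivation:
Block summaries:
  b0: def={e,q,u,x} ue=∅
  b1: def={q} ue={e,q}
  b2: def={u} ue={e,u}
  b3: def={e,u} ue={u}
  b4: def={y} ue={q}
  b5: def={a,y} ue={y}
  b6: def={a,e} ue={e}
  b7: def={u,y} ue={u}
  b8: def={e,u} ue={e}

Liveness:
  b0 li=∅ lo={e,q,u}
  b1 li={e,q,u} lo={e,q,u}
  b2 li={e,q,u} lo={e,q,u}
  b3 li={u} lo={e}
  b4 li={e,q,u} lo={e,q,u,y}
  b5 li={e,y} lo={e}
  b6 li={e,q,u} lo={e,q,u}
  b7 li={e,q,u} lo={e,q,u}
  b8 li={e} lo=∅

Conflict graph:
  a: {e,q,u,y}
  e: {a,q,u,x,y}
  q: {a,e,u,x,y}
  u: {a,e,q,y}
  x: {e,q}
  y: {a,e,q,u}

Registers:
  lower bound: {a,e,q,u,y} mutually conflict ⇒ χ ≥ 5
  assign a→c2 e→c0 q→c1 u→c3 x→c2 y→c4 — no edge inside a register ⇒ χ ≤ 5
  χ = 5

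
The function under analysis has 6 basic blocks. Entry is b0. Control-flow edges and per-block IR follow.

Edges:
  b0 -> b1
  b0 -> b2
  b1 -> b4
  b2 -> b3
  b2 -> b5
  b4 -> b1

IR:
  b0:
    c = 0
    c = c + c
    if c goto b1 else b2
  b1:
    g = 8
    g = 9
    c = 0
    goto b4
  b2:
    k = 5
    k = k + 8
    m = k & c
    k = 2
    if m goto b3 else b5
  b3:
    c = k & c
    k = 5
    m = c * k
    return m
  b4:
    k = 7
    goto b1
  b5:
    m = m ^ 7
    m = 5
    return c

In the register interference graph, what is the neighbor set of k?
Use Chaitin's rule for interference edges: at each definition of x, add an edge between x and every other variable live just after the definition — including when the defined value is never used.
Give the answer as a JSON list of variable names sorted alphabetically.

Answer: ["c", "m"]

Working:
Block summaries:
  b0 def {c} use ∅
  b1 def {c,g} use ∅
  b2 def {k,m} use {c}
  b3 def {c,k,m} use {c,k}
  b4 def {k} use ∅
  b5 def {m} use {c,m}

Backward fixpoint:
  live b0: ∅→{c}
  live b1: ∅→∅
  live b2: {c}→{c,k,m}
  live b3: {c,k}→∅
  live b4: ∅→∅
  live b5: {c,m}→∅

Conflict graph:
  c — {k,m}
  g — ∅
  k — {c,m}
  m — {c,k}

N(k) = ["c", "m"]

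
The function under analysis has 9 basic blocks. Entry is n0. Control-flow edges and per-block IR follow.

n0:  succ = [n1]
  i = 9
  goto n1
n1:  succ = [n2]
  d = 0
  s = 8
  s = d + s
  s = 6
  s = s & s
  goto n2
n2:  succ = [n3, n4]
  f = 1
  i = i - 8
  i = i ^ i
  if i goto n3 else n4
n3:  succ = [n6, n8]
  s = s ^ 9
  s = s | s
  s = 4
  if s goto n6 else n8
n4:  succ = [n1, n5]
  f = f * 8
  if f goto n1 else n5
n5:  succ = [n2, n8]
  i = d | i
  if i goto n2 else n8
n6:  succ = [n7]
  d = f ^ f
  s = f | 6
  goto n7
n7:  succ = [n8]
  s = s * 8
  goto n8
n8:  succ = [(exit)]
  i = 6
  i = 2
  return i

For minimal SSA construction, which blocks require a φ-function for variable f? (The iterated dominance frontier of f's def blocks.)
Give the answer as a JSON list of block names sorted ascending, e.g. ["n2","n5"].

idom tree: n1←n0 n2←n1 n3←n2 n4←n2 n5←n4 n6←n3 n7←n6 n8←n2
Join-block Dom:
  n1: preds {n0,n4}: {n0} ∩ {n0,n1,n2,n4} = {n0}; idom=n0
  n2: preds {n1,n5}: {n0,n1} ∩ {n0,n1,n2,n4,n5} = {n0,n1}; idom=n1
  n8: preds {n3,n5,n7}: {n0,n1,n2,n3} ∩ {n0,n1,n2,n4,n5} ∩ {n0,n1,n2,n3,n6,n7} = {n0,n1,n2}; idom=n2

DF walk-up:
  n1←n0: walk · to n0
  n1←n4: walk n4→n2→n1 to n0
  n2←n1: walk · to n1
  n2←n5: walk n5→n4→n2 to n1
  n8←n3: walk n3 to n2
  n8←n5: walk n5→n4 to n2
  n8←n7: walk n7→n6→n3 to n2
  DF(n0)=∅
  DF(n1)={n1}
  DF(n2)={n1,n2}
  DF(n3)={n8}
  DF(n4)={n1,n2,n8}
  DF(n5)={n2,n8}
  DF(n6)={n8}
  DF(n7)={n8}
  DF(n8)=∅

φ for f: defs {n2,n4}
  DF⁺ = {n1,n2,n8}

Answer: ["n1", "n2", "n8"]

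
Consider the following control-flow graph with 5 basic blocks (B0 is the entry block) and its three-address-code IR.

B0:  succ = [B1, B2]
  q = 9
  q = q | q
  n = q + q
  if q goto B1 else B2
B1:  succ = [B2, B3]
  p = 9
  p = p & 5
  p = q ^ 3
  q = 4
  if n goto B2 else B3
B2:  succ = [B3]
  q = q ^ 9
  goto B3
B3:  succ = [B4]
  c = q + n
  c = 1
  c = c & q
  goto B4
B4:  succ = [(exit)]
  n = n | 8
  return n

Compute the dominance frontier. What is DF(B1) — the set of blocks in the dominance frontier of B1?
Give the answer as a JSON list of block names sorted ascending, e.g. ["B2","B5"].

Answer: ["B2", "B3"]

Derivation:
idom tree: B1←B0 B2←B0 B3←B0 B4←B3
Join-block Dom:
  B2: preds {B0,B1}: {B0} ∩ {B0,B1} = {B0}; idom=B0
  B3: preds {B1,B2}: {B0,B1} ∩ {B0,B2} = {B0}; idom=B0

DF walk-up:
  B2←B0: walk · to B0
  B2←B1: walk B1 to B0
  B3←B1: walk B1 to B0
  B3←B2: walk B2 to B0
  B0: DF=∅
  B1: DF={B2,B3}
  B2: DF={B3}
  B3: DF=∅
  B4: DF=∅

DF(B1) = ["B2", "B3"]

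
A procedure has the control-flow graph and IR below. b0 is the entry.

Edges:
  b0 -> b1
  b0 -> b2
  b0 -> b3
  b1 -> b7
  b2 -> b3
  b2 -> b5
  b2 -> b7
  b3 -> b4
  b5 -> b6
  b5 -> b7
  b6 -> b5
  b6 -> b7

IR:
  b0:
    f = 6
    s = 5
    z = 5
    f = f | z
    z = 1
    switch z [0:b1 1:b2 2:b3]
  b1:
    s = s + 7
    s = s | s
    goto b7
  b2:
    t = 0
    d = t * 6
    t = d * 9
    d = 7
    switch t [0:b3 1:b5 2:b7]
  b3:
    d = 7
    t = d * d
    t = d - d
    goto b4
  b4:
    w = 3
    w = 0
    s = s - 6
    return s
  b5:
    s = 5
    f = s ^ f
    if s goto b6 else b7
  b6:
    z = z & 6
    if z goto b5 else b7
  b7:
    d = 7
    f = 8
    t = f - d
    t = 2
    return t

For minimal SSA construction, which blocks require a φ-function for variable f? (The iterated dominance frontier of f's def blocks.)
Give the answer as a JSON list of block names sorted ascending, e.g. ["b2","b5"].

idom tree: b1←b0 b2←b0 b3←b0 b4←b3 b5←b2 b6←b5 b7←b0
Dom at joins:
  b3: preds {b0,b2}: {b0} ∩ {b0,b2} = {b0}; idom=b0
  b5: preds {b2,b6}: {b0,b2} ∩ {b0,b2,b5,b6} = {b0,b2}; idom=b2
  b7: preds {b1,b2,b5,b6}: {b0,b1} ∩ {b0,b2} ∩ {b0,b2,b5} ∩ {b0,b2,b5,b6} = {b0}; idom=b0

Frontier:
  join b3 pred b0: · stop@b0
  join b3 pred b2: b2 stop@b0
  join b5 pred b2: · stop@b2
  join b5 pred b6: b6→b5 stop@b2
  join b7 pred b1: b1 stop@b0
  join b7 pred b2: b2 stop@b0
  join b7 pred b5: b5→b2 stop@b0
  join b7 pred b6: b6→b5→b2 stop@b0
  DF(b0)=∅
  DF(b1)={b7}
  DF(b2)={b3,b7}
  DF(b3)=∅
  DF(b4)=∅
  DF(b5)={b5,b7}
  DF(b6)={b5,b7}
  DF(b7)=∅

φ for f: defs {b0,b5,b7}
  DF⁺ = {b5,b7}

Answer: ["b5", "b7"]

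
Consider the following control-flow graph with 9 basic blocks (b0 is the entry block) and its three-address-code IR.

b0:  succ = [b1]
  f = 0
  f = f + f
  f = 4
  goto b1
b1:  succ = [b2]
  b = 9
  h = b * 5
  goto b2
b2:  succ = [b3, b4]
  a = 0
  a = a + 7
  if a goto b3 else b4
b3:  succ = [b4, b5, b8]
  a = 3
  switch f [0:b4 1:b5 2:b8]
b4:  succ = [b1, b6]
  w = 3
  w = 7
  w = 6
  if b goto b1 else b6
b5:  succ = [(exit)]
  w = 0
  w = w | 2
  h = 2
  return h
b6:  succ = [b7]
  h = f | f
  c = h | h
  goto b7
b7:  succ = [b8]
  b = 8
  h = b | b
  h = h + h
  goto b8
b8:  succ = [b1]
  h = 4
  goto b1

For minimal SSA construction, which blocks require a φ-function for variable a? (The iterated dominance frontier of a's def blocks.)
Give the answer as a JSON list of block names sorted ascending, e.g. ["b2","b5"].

idom tree: b1←b0 b2←b1 b3←b2 b4←b2 b5←b3 b6←b4 b7←b6 b8←b2
Dom∩ at merges:
  b1: preds {b0,b4,b8}: {b0} ∩ {b0,b1,b2,b4} ∩ {b0,b1,b2,b8} = {b0}; idom=b0
  b4: preds {b2,b3}: {b0,b1,b2} ∩ {b0,b1,b2,b3} = {b0,b1,b2}; idom=b2
  b8: preds {b3,b7}: {b0,b1,b2,b3} ∩ {b0,b1,b2,b4,b6,b7} = {b0,b1,b2}; idom=b2

DF derivation:
  b1←b0: walk · to b0
  b1←b4: walk b4→b2→b1 to b0
  b1←b8: walk b8→b2→b1 to b0
  b4←b2: walk · to b2
  b4←b3: walk b3 to b2
  b8←b3: walk b3 to b2
  b8←b7: walk b7→b6→b4 to b2
  b0 → ∅
  b1 → {b1}
  b2 → {b1}
  b3 → {b4,b8}
  b4 → {b1,b8}
  b5 → ∅
  b6 → {b8}
  b7 → {b8}
  b8 → {b1}

φ for a: defs {b2,b3}
  DF⁺ = {b1,b4,b8}

Answer: ["b1", "b4", "b8"]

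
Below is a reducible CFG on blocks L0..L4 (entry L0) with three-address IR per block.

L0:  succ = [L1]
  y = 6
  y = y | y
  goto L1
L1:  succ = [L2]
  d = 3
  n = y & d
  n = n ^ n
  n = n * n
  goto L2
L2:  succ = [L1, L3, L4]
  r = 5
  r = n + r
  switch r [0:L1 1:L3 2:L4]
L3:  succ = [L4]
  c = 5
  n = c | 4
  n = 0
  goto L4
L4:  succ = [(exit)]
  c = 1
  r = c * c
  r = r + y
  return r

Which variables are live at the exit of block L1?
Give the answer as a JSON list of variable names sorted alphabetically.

Answer: ["n", "y"]

Working:
def/use:
  L0: def={y} ue=∅
  L1: def={d,n} ue={y}
  L2: def={r} ue={n}
  L3: def={c,n} ue=∅
  L4: def={c,r} ue={y}

Backward fixpoint:
  live L0: ∅→{y}
  live L1: {y}→{n,y}
  live L2: {n,y}→{y}
  live L3: {y}→{y}
  live L4: {y}→∅

live-out(L1) = ["n", "y"]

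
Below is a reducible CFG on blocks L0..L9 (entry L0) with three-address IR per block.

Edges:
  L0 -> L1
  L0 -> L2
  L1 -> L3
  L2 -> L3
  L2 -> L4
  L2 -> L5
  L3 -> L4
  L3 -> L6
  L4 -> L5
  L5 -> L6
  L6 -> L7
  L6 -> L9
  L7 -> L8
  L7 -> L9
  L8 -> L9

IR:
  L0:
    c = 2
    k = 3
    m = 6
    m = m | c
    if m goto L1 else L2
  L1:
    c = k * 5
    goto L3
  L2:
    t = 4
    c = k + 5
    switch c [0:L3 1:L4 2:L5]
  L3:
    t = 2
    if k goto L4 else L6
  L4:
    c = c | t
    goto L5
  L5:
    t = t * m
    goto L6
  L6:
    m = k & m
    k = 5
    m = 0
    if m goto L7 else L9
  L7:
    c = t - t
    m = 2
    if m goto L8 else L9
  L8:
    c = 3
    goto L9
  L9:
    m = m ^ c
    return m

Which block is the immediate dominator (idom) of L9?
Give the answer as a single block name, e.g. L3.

idom tree: L1←L0 L2←L0 L3←L0 L4←L0 L5←L0 L6←L0 L7←L6 L8←L7 L9←L6
Join-block Dom:
  L3: preds {L1,L2}: {L0,L1} ∩ {L0,L2} = {L0}; idom=L0
  L4: preds {L2,L3}: {L0,L2} ∩ {L0,L3} = {L0}; idom=L0
  L5: preds {L2,L4}: {L0,L2} ∩ {L0,L4} = {L0}; idom=L0
  L6: preds {L3,L5}: {L0,L3} ∩ {L0,L5} = {L0}; idom=L0
  L9: preds {L6,L7,L8}: {L0,L6} ∩ {L0,L6,L7} ∩ {L0,L6,L7,L8} = {L0,L6}; idom=L6

idom(L9) = L6

Answer: L6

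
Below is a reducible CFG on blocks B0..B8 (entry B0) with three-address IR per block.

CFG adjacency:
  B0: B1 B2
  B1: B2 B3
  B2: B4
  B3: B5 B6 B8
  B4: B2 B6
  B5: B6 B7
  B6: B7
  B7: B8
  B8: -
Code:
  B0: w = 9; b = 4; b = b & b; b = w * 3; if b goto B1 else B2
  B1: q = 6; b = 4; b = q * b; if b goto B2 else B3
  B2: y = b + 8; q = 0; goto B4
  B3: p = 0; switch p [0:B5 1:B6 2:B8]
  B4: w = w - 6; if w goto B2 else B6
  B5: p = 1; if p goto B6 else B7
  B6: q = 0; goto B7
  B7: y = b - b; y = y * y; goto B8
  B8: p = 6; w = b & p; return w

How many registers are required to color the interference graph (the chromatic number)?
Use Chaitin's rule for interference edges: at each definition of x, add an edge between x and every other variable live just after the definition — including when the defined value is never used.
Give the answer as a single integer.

Per-block:
  B0 def {b,w} use ∅
  B1 def {b,q} use ∅
  B2 def {q,y} use {b}
  B3 def {p} use ∅
  B4 def {w} use {w}
  B5 def {p} use ∅
  B6 def {q} use ∅
  B7 def {y} use {b}
  B8 def {p,w} use {b}

Live sets:
  B0: in=∅ out={b,w}
  B1: in={w} out={b,w}
  B2: in={b,w} out={b,w}
  B3: in={b} out={b}
  B4: in={b,w} out={b,w}
  B5: in={b} out={b}
  B6: in={b} out={b}
  B7: in={b} out={b}
  B8: in={b} out=∅

Interfere edges:
  b: {p,q,w,y}
  p: {b}
  q: {b,w}
  w: {b,q,y}
  y: {b,w}

Chromatic number:
  clique {b,q,w} ⇒ need ≥ 3
  assign b→c0 p→c1 q→c2 w→c1 y→c2 — no edge inside a register ⇒ χ ≤ 3
  χ = 3

Answer: 3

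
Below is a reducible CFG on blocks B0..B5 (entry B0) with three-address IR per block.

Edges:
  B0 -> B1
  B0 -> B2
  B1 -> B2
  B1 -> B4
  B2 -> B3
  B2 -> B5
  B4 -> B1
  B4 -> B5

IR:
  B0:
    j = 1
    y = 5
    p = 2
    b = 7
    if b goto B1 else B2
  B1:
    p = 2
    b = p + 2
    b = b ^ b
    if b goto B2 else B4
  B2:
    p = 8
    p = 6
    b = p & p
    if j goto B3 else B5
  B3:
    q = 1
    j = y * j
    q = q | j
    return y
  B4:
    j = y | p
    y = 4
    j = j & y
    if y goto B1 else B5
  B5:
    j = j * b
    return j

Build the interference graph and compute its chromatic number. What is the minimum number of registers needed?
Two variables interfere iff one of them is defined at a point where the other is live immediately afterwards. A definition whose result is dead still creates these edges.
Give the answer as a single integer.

Answer: 4

Derivation:
Block summaries:
  B0 def {b,j,p,y} use ∅
  B1 def {b,p} use ∅
  B2 def {b,p} use {j}
  B3 def {j,q} use {j,y}
  B4 def {j,y} use {p,y}
  B5 def {j} use {b,j}

Liveness:
  B0 li=∅ lo={j,y}
  B1 li={j,y} lo={b,j,p,y}
  B2 li={j,y} lo={b,j,y}
  B3 li={j,y} lo=∅
  B4 li={b,p,y} lo={b,j,y}
  B5 li={b,j} lo=∅

Conflict graph:
  b↔{j,p,y}
  j↔{b,p,q,y}
  p↔{b,j,y}
  q↔{j,y}
  y↔{b,j,p,q}

Chromatic number:
  clique {b,j,p,y} ⇒ need ≥ 4
  assign b→c2 j→c0 p→c3 q→c2 y→c1 — no edge inside a register ⇒ χ ≤ 4
  χ = 4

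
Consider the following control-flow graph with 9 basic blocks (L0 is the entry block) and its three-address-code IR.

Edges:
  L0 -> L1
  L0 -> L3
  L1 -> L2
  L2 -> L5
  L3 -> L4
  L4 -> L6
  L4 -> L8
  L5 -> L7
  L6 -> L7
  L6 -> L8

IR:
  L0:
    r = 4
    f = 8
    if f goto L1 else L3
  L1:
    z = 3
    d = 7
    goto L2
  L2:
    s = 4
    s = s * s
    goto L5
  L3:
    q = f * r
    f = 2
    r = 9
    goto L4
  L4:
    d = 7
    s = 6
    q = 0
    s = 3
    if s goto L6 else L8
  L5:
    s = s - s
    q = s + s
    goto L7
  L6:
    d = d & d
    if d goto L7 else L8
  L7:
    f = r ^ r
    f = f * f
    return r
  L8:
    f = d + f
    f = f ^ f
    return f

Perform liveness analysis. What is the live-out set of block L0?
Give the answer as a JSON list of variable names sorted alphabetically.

Answer: ["f", "r"]

Analysis:
def/use:
  L0: def={f,r} ue=∅
  L1: def={d,z} ue=∅
  L2: def={s} ue=∅
  L3: def={f,q,r} ue={f,r}
  L4: def={d,q,s} ue=∅
  L5: def={q,s} ue={s}
  L6: def={d} ue={d}
  L7: def={f} ue={r}
  L8: def={f} ue={d,f}

Live sets:
  live L0: ∅→{f,r}
  live L1: {r}→{r}
  live L2: {r}→{r,s}
  live L3: {f,r}→{f,r}
  live L4: {f,r}→{d,f,r}
  live L5: {r,s}→{r}
  live L6: {d,f,r}→{d,f,r}
  live L7: {r}→∅
  live L8: {d,f}→∅

live-out(L0) = ["f", "r"]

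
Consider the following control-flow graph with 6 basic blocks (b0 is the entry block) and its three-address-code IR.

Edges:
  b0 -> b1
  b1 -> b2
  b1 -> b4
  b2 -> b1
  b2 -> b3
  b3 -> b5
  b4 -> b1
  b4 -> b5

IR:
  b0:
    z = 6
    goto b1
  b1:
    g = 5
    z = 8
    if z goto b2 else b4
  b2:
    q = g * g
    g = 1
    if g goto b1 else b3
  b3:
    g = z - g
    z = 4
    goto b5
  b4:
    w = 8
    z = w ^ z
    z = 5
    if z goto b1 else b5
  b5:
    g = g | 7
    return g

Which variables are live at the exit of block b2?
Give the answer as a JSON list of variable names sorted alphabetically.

def/use:
  b0: def={z} ue=∅
  b1: def={g,z} ue=∅
  b2: def={g,q} ue={g}
  b3: def={g,z} ue={g,z}
  b4: def={w,z} ue={z}
  b5: def={g} ue={g}

Backward fixpoint:
  b0: in=∅ out=∅
  b1: in=∅ out={g,z}
  b2: in={g,z} out={g,z}
  b3: in={g,z} out={g}
  b4: in={g,z} out={g}
  b5: in={g} out=∅

live-out(b2) = ["g", "z"]

Answer: ["g", "z"]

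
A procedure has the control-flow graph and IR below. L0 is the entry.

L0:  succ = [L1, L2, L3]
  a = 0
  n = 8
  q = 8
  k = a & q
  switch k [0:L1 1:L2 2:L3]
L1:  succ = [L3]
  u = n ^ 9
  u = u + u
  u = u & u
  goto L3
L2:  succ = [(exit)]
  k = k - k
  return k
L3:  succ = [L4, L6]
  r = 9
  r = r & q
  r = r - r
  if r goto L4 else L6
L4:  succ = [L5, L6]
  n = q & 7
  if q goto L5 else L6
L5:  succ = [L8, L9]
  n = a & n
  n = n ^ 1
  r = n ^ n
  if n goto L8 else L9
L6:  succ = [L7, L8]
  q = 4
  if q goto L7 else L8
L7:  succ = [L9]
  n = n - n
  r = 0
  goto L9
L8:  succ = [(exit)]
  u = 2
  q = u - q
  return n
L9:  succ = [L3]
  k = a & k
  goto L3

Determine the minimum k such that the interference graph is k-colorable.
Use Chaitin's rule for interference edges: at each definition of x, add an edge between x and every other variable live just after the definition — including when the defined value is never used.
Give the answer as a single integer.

Block summaries:
  L0: def={a,k,n,q} ue=∅
  L1: def={u} ue={n}
  L2: def={k} ue={k}
  L3: def={r} ue={q}
  L4: def={n} ue={q}
  L5: def={n,r} ue={a,n}
  L6: def={q} ue=∅
  L7: def={n,r} ue={n}
  L8: def={q,u} ue={n,q}
  L9: def={k} ue={a,k}

Backward fixpoint:
  L0 li=∅ lo={a,k,n,q}
  L1 li={a,k,n,q} lo={a,k,n,q}
  L2 li={k} lo=∅
  L3 li={a,k,n,q} lo={a,k,n,q}
  L4 li={a,k,q} lo={a,k,n,q}
  L5 li={a,k,n,q} lo={a,k,n,q}
  L6 li={a,k,n} lo={a,k,n,q}
  L7 li={a,k,n,q} lo={a,k,n,q}
  L8 li={n,q} lo=∅
  L9 li={a,k,n,q} lo={a,k,n,q}

Conflict graph:
  a — {k,n,q,r,u}
  k — {a,n,q,r,u}
  n — {a,k,q,r,u}
  q — {a,k,n,r,u}
  r — {a,k,n,q}
  u — {a,k,n,q}

Registers:
  clique {a,k,n,q,r} ⇒ need ≥ 5
  assign a→r0 k→r1 n→r2 q→r3 r→r4 u→r4 — no edge inside a register ⇒ χ ≤ 5
  χ = 5

Answer: 5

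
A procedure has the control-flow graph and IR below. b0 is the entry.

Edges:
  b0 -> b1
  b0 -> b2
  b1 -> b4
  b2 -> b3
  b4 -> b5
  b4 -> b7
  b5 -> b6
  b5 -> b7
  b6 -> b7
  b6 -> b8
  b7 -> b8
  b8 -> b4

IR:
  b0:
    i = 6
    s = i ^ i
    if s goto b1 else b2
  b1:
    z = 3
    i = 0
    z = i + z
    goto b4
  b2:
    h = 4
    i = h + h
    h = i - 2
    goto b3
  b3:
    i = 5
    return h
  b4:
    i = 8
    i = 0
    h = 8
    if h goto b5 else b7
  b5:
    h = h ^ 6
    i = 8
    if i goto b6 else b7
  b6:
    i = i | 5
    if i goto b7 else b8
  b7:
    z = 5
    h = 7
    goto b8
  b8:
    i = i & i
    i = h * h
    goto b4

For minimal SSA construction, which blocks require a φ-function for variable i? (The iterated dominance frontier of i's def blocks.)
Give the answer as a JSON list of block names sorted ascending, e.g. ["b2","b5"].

idom tree: b1←b0 b2←b0 b3←b2 b4←b1 b5←b4 b6←b5 b7←b4 b8←b4
Join-block Dom:
  b4: preds {b1,b8}: {b0,b1} ∩ {b0,b1,b4,b8} = {b0,b1}; idom=b1
  b7: preds {b4,b5,b6}: {b0,b1,b4} ∩ {b0,b1,b4,b5} ∩ {b0,b1,b4,b5,b6} = {b0,b1,b4}; idom=b4
  b8: preds {b6,b7}: {b0,b1,b4,b5,b6} ∩ {b0,b1,b4,b7} = {b0,b1,b4}; idom=b4

DF walk-up:
  join b4 pred b1: · stop@b1
  join b4 pred b8: b8→b4 stop@b1
  join b7 pred b4: · stop@b4
  join b7 pred b5: b5 stop@b4
  join b7 pred b6: b6→b5 stop@b4
  join b8 pred b6: b6→b5 stop@b4
  join b8 pred b7: b7 stop@b4
  b0 → ∅
  b1 → ∅
  b2 → ∅
  b3 → ∅
  b4 → {b4}
  b5 → {b7,b8}
  b6 → {b7,b8}
  b7 → {b8}
  b8 → {b4}

φ for i: defs {b0,b1,b2,b3,b4,b5,b6,b8}
  DF⁺ = {b4,b7,b8}

Answer: ["b4", "b7", "b8"]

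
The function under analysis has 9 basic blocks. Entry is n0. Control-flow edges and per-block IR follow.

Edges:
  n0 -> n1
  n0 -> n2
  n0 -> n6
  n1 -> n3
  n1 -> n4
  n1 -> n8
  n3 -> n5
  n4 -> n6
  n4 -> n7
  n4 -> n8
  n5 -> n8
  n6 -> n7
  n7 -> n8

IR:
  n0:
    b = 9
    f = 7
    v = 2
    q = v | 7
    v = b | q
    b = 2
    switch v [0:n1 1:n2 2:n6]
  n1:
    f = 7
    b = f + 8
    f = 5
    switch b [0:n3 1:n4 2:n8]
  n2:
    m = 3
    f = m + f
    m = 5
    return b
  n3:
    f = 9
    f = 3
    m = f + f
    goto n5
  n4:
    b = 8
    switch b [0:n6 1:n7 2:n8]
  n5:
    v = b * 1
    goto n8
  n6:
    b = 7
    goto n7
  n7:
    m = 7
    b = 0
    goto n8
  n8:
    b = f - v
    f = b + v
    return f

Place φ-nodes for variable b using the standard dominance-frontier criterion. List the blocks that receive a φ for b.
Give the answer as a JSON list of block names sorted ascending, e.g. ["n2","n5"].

Answer: ["n6", "n7", "n8"]

Analysis:
idom tree: n1←n0 n2←n0 n3←n1 n4←n1 n5←n3 n6←n0 n7←n0 n8←n0
Dom at joins:
  n6: preds {n0,n4}: {n0} ∩ {n0,n1,n4} = {n0}; idom=n0
  n7: preds {n4,n6}: {n0,n1,n4} ∩ {n0,n6} = {n0}; idom=n0
  n8: preds {n1,n4,n5,n7}: {n0,n1} ∩ {n0,n1,n4} ∩ {n0,n1,n3,n5} ∩ {n0,n7} = {n0}; idom=n0

DF derivation:
  n6←n0: walk · to n0
  n6←n4: walk n4→n1 to n0
  n7←n4: walk n4→n1 to n0
  n7←n6: walk n6 to n0
  n8←n1: walk n1 to n0
  n8←n4: walk n4→n1 to n0
  n8←n5: walk n5→n3→n1 to n0
  n8←n7: walk n7 to n0
  n0: DF=∅
  n1: DF={n6,n7,n8}
  n2: DF=∅
  n3: DF={n8}
  n4: DF={n6,n7,n8}
  n5: DF={n8}
  n6: DF={n7}
  n7: DF={n8}
  n8: DF=∅

φ for b: defs {n0,n1,n4,n6,n7,n8}
  DF⁺ = {n6,n7,n8}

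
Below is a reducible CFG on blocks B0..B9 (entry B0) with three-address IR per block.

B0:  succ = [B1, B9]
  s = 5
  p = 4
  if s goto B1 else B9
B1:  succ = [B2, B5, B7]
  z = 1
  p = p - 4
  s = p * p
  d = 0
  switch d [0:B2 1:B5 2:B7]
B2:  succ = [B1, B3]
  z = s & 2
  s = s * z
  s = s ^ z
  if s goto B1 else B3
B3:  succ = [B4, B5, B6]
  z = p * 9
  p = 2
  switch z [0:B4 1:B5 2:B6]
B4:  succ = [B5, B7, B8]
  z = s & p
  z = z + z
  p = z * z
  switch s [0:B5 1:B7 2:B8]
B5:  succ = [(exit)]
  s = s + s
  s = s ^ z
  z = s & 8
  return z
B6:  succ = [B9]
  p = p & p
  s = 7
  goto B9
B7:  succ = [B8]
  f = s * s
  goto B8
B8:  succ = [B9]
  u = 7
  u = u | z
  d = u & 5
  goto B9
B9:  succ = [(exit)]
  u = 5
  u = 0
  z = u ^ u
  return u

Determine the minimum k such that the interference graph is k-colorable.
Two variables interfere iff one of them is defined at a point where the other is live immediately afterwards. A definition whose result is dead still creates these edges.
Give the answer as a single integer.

Per-block:
  B0: def={p,s} ue=∅
  B1: def={d,p,s,z} ue={p}
  B2: def={s,z} ue={s}
  B3: def={p,z} ue={p}
  B4: def={p,z} ue={p,s}
  B5: def={s,z} ue={s,z}
  B6: def={p,s} ue={p}
  B7: def={f} ue={s}
  B8: def={d,u} ue={z}
  B9: def={u,z} ue=∅

Liveness:
  B0 li=∅ lo={p}
  B1 li={p} lo={p,s,z}
  B2 li={p,s} lo={p,s}
  B3 li={p,s} lo={p,s,z}
  B4 li={p,s} lo={s,z}
  B5 li={s,z} lo=∅
  B6 li={p} lo=∅
  B7 li={s,z} lo={z}
  B8 li={z} lo=∅
  B9 li=∅ lo=∅

Interfere edges:
  d: {p,s,z}
  f: {z}
  p: {d,s,z}
  s: {d,p,z}
  u: {z}
  z: {d,f,p,s,u}

Chromatic number:
  lower bound: {d,p,s,z} mutually conflict ⇒ χ ≥ 4
  4-colouring: c0={z}  c1={d,f,u}  c2={p}  c3={s}
  χ = 4

Answer: 4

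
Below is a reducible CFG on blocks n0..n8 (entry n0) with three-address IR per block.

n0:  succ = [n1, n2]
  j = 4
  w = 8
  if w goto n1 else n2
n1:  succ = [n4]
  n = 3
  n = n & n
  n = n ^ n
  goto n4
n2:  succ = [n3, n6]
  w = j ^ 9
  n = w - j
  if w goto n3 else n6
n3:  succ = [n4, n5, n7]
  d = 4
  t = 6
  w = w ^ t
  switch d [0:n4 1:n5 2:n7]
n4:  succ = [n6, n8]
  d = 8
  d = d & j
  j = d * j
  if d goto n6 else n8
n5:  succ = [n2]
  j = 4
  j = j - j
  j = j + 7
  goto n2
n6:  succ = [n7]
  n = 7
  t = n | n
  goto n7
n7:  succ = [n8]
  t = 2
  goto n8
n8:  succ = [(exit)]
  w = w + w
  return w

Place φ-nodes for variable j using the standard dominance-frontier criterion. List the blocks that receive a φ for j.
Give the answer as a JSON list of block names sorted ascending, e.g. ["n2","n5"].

idom tree: n1←n0 n2←n0 n3←n2 n4←n0 n5←n3 n6←n0 n7←n0 n8←n0
Dom∩ at merges:
  n2: preds {n0,n5}: {n0} ∩ {n0,n2,n3,n5} = {n0}; idom=n0
  n4: preds {n1,n3}: {n0,n1} ∩ {n0,n2,n3} = {n0}; idom=n0
  n6: preds {n2,n4}: {n0,n2} ∩ {n0,n4} = {n0}; idom=n0
  n7: preds {n3,n6}: {n0,n2,n3} ∩ {n0,n6} = {n0}; idom=n0
  n8: preds {n4,n7}: {n0,n4} ∩ {n0,n7} = {n0}; idom=n0

DF derivation:
  join n2 pred n0: · stop@n0
  join n2 pred n5: n5→n3→n2 stop@n0
  join n4 pred n1: n1 stop@n0
  join n4 pred n3: n3→n2 stop@n0
  join n6 pred n2: n2 stop@n0
  join n6 pred n4: n4 stop@n0
  join n7 pred n3: n3→n2 stop@n0
  join n7 pred n6: n6 stop@n0
  join n8 pred n4: n4 stop@n0
  join n8 pred n7: n7 stop@n0
  n0 → ∅
  n1 → {n4}
  n2 → {n2,n4,n6,n7}
  n3 → {n2,n4,n7}
  n4 → {n6,n8}
  n5 → {n2}
  n6 → {n7}
  n7 → {n8}
  n8 → ∅

φ for j: defs {n0,n4,n5}
  DF⁺ = {n2,n4,n6,n7,n8}

Answer: ["n2", "n4", "n6", "n7", "n8"]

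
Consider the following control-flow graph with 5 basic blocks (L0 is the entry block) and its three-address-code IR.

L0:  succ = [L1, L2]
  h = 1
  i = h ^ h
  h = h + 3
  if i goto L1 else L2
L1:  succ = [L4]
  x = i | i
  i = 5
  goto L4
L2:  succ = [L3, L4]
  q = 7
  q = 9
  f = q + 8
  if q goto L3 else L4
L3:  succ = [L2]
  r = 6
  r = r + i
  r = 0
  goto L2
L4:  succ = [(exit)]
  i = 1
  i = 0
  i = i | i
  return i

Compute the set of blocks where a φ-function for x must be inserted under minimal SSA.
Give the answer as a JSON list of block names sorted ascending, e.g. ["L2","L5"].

Answer: ["L4"]

Analysis:
idom tree: L1←L0 L2←L0 L3←L2 L4←L0
Dom∩ at merges:
  L2: preds {L0,L3}: {L0} ∩ {L0,L2,L3} = {L0}; idom=L0
  L4: preds {L1,L2}: {L0,L1} ∩ {L0,L2} = {L0}; idom=L0

DF walk-up:
  join L2 pred L0: · stop@L0
  join L2 pred L3: L3→L2 stop@L0
  join L4 pred L1: L1 stop@L0
  join L4 pred L2: L2 stop@L0
  DF(L0)=∅
  DF(L1)={L4}
  DF(L2)={L2,L4}
  DF(L3)={L2}
  DF(L4)=∅

φ for x: defs {L1}
  DF⁺ = {L4}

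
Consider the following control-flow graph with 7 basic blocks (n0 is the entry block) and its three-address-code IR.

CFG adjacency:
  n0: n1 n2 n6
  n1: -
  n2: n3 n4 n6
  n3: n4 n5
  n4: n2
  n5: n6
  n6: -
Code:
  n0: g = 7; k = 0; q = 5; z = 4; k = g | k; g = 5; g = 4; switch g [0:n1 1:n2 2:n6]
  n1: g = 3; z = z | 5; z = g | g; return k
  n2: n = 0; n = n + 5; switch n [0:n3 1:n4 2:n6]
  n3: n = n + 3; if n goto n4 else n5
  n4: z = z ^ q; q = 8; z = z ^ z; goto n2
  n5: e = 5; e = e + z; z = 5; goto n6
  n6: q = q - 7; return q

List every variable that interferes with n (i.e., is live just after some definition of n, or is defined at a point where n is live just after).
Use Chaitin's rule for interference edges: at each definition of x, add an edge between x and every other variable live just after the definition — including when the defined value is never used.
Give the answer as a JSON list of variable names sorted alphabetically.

Per-block:
  n0: def={g,k,q,z} ue=∅
  n1: def={g,z} ue={k,z}
  n2: def={n} ue=∅
  n3: def={n} ue={n}
  n4: def={q,z} ue={q,z}
  n5: def={e,z} ue={z}
  n6: def={q} ue={q}

Live sets:
  n0: in=∅ out={k,q,z}
  n1: in={k,z} out=∅
  n2: in={q,z} out={n,q,z}
  n3: in={n,q,z} out={q,z}
  n4: in={q,z} out={q,z}
  n5: in={q,z} out={q}
  n6: in={q} out=∅

Conflict graph:
  e: {q,z}
  g: {k,q,z}
  k: {g,q,z}
  n: {q,z}
  q: {e,g,k,n,z}
  z: {e,g,k,n,q}

N(n) = ["q", "z"]

Answer: ["q", "z"]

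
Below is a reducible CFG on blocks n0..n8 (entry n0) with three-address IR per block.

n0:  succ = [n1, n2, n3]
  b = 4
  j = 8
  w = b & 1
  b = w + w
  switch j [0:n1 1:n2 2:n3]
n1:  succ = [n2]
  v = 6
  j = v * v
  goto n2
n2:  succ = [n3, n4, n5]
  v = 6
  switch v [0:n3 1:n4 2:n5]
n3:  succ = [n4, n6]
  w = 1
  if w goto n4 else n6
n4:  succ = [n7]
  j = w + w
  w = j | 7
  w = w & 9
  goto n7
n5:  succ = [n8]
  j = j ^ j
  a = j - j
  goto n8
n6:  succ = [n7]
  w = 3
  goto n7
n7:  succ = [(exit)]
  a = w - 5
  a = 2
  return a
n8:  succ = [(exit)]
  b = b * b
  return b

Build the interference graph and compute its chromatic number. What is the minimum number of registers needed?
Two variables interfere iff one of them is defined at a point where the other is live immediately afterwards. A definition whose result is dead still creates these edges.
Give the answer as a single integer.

Answer: 4

Analysis:
Per-block:
  n0 def {b,j,w} use ∅
  n1 def {j,v} use ∅
  n2 def {v} use ∅
  n3 def {w} use ∅
  n4 def {j,w} use {w}
  n5 def {a,j} use {j}
  n6 def {w} use ∅
  n7 def {a} use {w}
  n8 def {b} use {b}

Backward fixpoint:
  n0 li=∅ lo={b,j,w}
  n1 li={b,w} lo={b,j,w}
  n2 li={b,j,w} lo={b,j,w}
  n3 li=∅ lo={w}
  n4 li={w} lo={w}
  n5 li={b,j} lo={b}
  n6 li=∅ lo={w}
  n7 li={w} lo=∅
  n8 li={b} lo=∅

Interference:
  a — {b}
  b — {a,j,v,w}
  j — {b,v,w}
  v — {b,j,w}
  w — {b,j,v}

Chromatic number:
  clique {b,j,v,w} ⇒ need ≥ 4
  4-colouring: c0={b}  c1={a,j}  c2={v}  c3={w}
  χ = 4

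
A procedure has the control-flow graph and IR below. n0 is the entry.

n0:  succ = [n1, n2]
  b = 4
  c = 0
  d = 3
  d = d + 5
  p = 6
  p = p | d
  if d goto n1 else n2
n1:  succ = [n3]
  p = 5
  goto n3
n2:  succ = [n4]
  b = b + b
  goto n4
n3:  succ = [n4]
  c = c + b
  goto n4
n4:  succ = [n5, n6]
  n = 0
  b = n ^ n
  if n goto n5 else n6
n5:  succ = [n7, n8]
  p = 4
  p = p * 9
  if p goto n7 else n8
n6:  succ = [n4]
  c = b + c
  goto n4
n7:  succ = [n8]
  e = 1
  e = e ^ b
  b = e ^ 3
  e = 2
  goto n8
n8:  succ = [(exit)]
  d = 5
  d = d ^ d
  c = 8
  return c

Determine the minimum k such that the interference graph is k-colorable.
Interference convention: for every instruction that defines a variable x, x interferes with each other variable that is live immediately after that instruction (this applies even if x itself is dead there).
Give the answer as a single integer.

def/use:
  n0 def {b,c,d,p} use ∅
  n1 def {p} use ∅
  n2 def {b} use {b}
  n3 def {c} use {b,c}
  n4 def {b,n} use ∅
  n5 def {p} use ∅
  n6 def {c} use {b,c}
  n7 def {b,e} use {b}
  n8 def {c,d} use ∅

Live sets:
  n0: in=∅ out={b,c}
  n1: in={b,c} out={b,c}
  n2: in={b,c} out={c}
  n3: in={b,c} out={c}
  n4: in={c} out={b,c}
  n5: in={b} out={b}
  n6: in={b,c} out={c}
  n7: in={b} out=∅
  n8: in=∅ out=∅

Conflict graph:
  b — {c,d,e,n,p}
  c — {b,d,n,p}
  d — {b,c,p}
  e — {b}
  n — {b,c}
  p — {b,c,d}

Chromatic number:
  clique {b,c,d,p} ⇒ need ≥ 4
  4-colouring: c0={b}  c1={c,e}  c2={d,n}  c3={p}
  χ = 4

Answer: 4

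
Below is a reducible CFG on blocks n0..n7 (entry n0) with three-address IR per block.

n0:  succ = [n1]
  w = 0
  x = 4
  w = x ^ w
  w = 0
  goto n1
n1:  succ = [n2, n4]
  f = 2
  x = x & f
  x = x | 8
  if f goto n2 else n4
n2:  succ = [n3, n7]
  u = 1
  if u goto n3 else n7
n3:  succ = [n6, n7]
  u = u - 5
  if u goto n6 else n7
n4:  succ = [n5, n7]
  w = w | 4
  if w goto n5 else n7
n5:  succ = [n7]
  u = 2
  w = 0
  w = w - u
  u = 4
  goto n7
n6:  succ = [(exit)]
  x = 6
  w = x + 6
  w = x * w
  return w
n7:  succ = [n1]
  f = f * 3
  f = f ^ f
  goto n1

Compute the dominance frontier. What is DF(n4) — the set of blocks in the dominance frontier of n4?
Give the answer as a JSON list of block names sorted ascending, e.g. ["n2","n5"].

idom tree: n1←n0 n2←n1 n3←n2 n4←n1 n5←n4 n6←n3 n7←n1
Dom at joins:
  n1: preds {n0,n7}: {n0} ∩ {n0,n1,n7} = {n0}; idom=n0
  n7: preds {n2,n3,n4,n5}: {n0,n1,n2} ∩ {n0,n1,n2,n3} ∩ {n0,n1,n4} ∩ {n0,n1,n4,n5} = {n0,n1}; idom=n1

DF derivation:
  n1←n0: walk · to n0
  n1←n7: walk n7→n1 to n0
  n7←n2: walk n2 to n1
  n7←n3: walk n3→n2 to n1
  n7←n4: walk n4 to n1
  n7←n5: walk n5→n4 to n1
  DF(n0)=∅
  DF(n1)={n1}
  DF(n2)={n7}
  DF(n3)={n7}
  DF(n4)={n7}
  DF(n5)={n7}
  DF(n6)=∅
  DF(n7)={n1}

DF(n4) = ["n7"]

Answer: ["n7"]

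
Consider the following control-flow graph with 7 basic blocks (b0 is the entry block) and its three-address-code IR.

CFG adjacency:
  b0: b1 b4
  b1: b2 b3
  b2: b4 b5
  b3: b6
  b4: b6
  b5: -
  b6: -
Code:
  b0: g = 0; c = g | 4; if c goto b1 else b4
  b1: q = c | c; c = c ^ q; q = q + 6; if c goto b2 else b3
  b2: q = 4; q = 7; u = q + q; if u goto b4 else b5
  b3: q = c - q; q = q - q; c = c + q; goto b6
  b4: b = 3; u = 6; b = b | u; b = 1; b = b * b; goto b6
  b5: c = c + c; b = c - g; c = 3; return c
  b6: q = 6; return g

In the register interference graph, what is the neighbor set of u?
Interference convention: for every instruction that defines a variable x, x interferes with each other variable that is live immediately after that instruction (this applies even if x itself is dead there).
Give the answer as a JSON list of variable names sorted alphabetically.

Answer: ["b", "c", "g"]

Analysis:
Block summaries:
  b0: def={c,g} ue=∅
  b1: def={c,q} ue={c}
  b2: def={q,u} ue=∅
  b3: def={c,q} ue={c,q}
  b4: def={b,u} ue=∅
  b5: def={b,c} ue={c,g}
  b6: def={q} ue={g}

Live sets:
  live b0: ∅→{c,g}
  live b1: {c,g}→{c,g,q}
  live b2: {c,g}→{c,g}
  live b3: {c,g,q}→{g}
  live b4: {g}→{g}
  live b5: {c,g}→∅
  live b6: {g}→∅

Conflict graph:
  b↔{g,u}
  c↔{g,q,u}
  g↔{b,c,q,u}
  q↔{c,g}
  u↔{b,c,g}

N(u) = ["b", "c", "g"]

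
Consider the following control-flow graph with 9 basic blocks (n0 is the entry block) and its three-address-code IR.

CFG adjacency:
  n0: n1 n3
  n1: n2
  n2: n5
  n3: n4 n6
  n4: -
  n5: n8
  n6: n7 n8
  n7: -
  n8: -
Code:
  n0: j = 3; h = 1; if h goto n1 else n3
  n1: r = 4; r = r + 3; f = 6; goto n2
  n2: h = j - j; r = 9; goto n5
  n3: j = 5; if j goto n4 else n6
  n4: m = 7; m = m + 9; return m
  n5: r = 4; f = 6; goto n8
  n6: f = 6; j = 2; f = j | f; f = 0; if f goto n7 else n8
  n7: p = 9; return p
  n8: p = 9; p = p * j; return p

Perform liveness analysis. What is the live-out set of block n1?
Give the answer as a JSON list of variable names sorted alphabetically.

def/use:
  n0 def {h,j} use ∅
  n1 def {f,r} use ∅
  n2 def {h,r} use {j}
  n3 def {j} use ∅
  n4 def {m} use ∅
  n5 def {f,r} use ∅
  n6 def {f,j} use ∅
  n7 def {p} use ∅
  n8 def {p} use {j}

Live sets:
  live n0: ∅→{j}
  live n1: {j}→{j}
  live n2: {j}→{j}
  live n3: ∅→∅
  live n4: ∅→∅
  live n5: {j}→{j}
  live n6: ∅→{j}
  live n7: ∅→∅
  live n8: {j}→∅

live-out(n1) = ["j"]

Answer: ["j"]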